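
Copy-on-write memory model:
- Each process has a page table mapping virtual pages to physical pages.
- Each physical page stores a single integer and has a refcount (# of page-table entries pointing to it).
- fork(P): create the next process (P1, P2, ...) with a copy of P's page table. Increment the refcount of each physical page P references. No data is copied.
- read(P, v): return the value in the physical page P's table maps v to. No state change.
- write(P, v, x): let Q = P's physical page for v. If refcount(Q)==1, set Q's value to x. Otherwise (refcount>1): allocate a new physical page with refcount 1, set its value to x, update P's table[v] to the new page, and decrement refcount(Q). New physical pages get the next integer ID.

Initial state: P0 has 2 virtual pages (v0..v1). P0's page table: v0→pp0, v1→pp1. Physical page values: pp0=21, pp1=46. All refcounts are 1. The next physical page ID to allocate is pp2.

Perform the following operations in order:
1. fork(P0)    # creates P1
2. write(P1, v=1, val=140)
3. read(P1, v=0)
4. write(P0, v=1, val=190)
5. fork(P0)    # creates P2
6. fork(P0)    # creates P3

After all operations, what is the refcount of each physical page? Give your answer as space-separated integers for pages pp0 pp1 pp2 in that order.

Answer: 4 3 1

Derivation:
Op 1: fork(P0) -> P1. 2 ppages; refcounts: pp0:2 pp1:2
Op 2: write(P1, v1, 140). refcount(pp1)=2>1 -> COPY to pp2. 3 ppages; refcounts: pp0:2 pp1:1 pp2:1
Op 3: read(P1, v0) -> 21. No state change.
Op 4: write(P0, v1, 190). refcount(pp1)=1 -> write in place. 3 ppages; refcounts: pp0:2 pp1:1 pp2:1
Op 5: fork(P0) -> P2. 3 ppages; refcounts: pp0:3 pp1:2 pp2:1
Op 6: fork(P0) -> P3. 3 ppages; refcounts: pp0:4 pp1:3 pp2:1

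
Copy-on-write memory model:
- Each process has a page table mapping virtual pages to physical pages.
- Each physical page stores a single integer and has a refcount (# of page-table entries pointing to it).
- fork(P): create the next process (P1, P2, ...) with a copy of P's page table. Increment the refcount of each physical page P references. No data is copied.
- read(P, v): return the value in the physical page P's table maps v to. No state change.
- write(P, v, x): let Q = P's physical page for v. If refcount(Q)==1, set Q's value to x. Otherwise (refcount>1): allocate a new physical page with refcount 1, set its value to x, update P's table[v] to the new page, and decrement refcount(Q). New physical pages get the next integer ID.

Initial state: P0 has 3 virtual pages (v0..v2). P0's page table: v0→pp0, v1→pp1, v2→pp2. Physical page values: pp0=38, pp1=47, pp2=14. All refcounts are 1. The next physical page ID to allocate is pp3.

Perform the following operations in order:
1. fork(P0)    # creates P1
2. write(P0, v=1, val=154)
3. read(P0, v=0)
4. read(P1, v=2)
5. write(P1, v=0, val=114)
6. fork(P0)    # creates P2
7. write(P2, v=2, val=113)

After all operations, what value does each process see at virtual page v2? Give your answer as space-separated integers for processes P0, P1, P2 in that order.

Op 1: fork(P0) -> P1. 3 ppages; refcounts: pp0:2 pp1:2 pp2:2
Op 2: write(P0, v1, 154). refcount(pp1)=2>1 -> COPY to pp3. 4 ppages; refcounts: pp0:2 pp1:1 pp2:2 pp3:1
Op 3: read(P0, v0) -> 38. No state change.
Op 4: read(P1, v2) -> 14. No state change.
Op 5: write(P1, v0, 114). refcount(pp0)=2>1 -> COPY to pp4. 5 ppages; refcounts: pp0:1 pp1:1 pp2:2 pp3:1 pp4:1
Op 6: fork(P0) -> P2. 5 ppages; refcounts: pp0:2 pp1:1 pp2:3 pp3:2 pp4:1
Op 7: write(P2, v2, 113). refcount(pp2)=3>1 -> COPY to pp5. 6 ppages; refcounts: pp0:2 pp1:1 pp2:2 pp3:2 pp4:1 pp5:1
P0: v2 -> pp2 = 14
P1: v2 -> pp2 = 14
P2: v2 -> pp5 = 113

Answer: 14 14 113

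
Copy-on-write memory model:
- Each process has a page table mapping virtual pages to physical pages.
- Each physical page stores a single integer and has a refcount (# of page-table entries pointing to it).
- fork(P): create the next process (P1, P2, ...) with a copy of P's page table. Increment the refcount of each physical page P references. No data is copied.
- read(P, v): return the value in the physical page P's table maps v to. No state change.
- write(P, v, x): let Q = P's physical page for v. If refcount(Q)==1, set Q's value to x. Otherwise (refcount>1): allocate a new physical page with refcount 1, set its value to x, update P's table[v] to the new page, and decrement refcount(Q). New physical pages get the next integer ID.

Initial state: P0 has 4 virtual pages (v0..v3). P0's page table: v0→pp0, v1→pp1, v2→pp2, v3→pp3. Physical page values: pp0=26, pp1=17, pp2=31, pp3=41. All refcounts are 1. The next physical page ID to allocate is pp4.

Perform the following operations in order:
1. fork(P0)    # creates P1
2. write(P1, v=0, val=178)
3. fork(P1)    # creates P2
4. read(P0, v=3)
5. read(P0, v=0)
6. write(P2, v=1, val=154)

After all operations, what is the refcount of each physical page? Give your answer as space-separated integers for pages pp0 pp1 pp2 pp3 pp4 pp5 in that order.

Op 1: fork(P0) -> P1. 4 ppages; refcounts: pp0:2 pp1:2 pp2:2 pp3:2
Op 2: write(P1, v0, 178). refcount(pp0)=2>1 -> COPY to pp4. 5 ppages; refcounts: pp0:1 pp1:2 pp2:2 pp3:2 pp4:1
Op 3: fork(P1) -> P2. 5 ppages; refcounts: pp0:1 pp1:3 pp2:3 pp3:3 pp4:2
Op 4: read(P0, v3) -> 41. No state change.
Op 5: read(P0, v0) -> 26. No state change.
Op 6: write(P2, v1, 154). refcount(pp1)=3>1 -> COPY to pp5. 6 ppages; refcounts: pp0:1 pp1:2 pp2:3 pp3:3 pp4:2 pp5:1

Answer: 1 2 3 3 2 1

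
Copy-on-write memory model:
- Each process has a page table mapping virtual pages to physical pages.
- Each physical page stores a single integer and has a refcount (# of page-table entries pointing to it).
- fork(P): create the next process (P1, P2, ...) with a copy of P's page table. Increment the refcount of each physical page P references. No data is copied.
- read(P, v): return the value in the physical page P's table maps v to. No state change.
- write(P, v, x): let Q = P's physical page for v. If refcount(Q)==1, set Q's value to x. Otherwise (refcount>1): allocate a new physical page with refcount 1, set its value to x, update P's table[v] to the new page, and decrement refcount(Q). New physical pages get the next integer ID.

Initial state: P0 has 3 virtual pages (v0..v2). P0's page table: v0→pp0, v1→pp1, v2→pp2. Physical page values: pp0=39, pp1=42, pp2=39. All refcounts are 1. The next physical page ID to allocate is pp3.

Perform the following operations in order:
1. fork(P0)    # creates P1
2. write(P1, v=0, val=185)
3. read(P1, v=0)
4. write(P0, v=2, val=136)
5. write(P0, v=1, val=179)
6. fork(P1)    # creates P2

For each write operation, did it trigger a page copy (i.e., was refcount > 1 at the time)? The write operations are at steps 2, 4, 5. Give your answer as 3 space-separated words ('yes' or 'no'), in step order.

Op 1: fork(P0) -> P1. 3 ppages; refcounts: pp0:2 pp1:2 pp2:2
Op 2: write(P1, v0, 185). refcount(pp0)=2>1 -> COPY to pp3. 4 ppages; refcounts: pp0:1 pp1:2 pp2:2 pp3:1
Op 3: read(P1, v0) -> 185. No state change.
Op 4: write(P0, v2, 136). refcount(pp2)=2>1 -> COPY to pp4. 5 ppages; refcounts: pp0:1 pp1:2 pp2:1 pp3:1 pp4:1
Op 5: write(P0, v1, 179). refcount(pp1)=2>1 -> COPY to pp5. 6 ppages; refcounts: pp0:1 pp1:1 pp2:1 pp3:1 pp4:1 pp5:1
Op 6: fork(P1) -> P2. 6 ppages; refcounts: pp0:1 pp1:2 pp2:2 pp3:2 pp4:1 pp5:1

yes yes yes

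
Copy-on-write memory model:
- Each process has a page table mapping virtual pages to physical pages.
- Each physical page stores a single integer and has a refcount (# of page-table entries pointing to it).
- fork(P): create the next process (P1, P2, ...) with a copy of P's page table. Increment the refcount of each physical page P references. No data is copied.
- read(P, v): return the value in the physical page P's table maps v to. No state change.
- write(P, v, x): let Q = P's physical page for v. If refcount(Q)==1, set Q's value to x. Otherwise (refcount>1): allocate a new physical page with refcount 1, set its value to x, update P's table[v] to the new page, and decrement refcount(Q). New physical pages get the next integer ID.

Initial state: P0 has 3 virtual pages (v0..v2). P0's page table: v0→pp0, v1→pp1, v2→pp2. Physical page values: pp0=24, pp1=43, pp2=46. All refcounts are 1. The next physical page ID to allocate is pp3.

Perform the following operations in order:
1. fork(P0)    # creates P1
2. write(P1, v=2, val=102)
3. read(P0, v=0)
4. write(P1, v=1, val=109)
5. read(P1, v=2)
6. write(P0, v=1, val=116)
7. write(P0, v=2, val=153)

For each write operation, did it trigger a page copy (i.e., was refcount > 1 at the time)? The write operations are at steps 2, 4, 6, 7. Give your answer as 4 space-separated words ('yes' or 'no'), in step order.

Op 1: fork(P0) -> P1. 3 ppages; refcounts: pp0:2 pp1:2 pp2:2
Op 2: write(P1, v2, 102). refcount(pp2)=2>1 -> COPY to pp3. 4 ppages; refcounts: pp0:2 pp1:2 pp2:1 pp3:1
Op 3: read(P0, v0) -> 24. No state change.
Op 4: write(P1, v1, 109). refcount(pp1)=2>1 -> COPY to pp4. 5 ppages; refcounts: pp0:2 pp1:1 pp2:1 pp3:1 pp4:1
Op 5: read(P1, v2) -> 102. No state change.
Op 6: write(P0, v1, 116). refcount(pp1)=1 -> write in place. 5 ppages; refcounts: pp0:2 pp1:1 pp2:1 pp3:1 pp4:1
Op 7: write(P0, v2, 153). refcount(pp2)=1 -> write in place. 5 ppages; refcounts: pp0:2 pp1:1 pp2:1 pp3:1 pp4:1

yes yes no no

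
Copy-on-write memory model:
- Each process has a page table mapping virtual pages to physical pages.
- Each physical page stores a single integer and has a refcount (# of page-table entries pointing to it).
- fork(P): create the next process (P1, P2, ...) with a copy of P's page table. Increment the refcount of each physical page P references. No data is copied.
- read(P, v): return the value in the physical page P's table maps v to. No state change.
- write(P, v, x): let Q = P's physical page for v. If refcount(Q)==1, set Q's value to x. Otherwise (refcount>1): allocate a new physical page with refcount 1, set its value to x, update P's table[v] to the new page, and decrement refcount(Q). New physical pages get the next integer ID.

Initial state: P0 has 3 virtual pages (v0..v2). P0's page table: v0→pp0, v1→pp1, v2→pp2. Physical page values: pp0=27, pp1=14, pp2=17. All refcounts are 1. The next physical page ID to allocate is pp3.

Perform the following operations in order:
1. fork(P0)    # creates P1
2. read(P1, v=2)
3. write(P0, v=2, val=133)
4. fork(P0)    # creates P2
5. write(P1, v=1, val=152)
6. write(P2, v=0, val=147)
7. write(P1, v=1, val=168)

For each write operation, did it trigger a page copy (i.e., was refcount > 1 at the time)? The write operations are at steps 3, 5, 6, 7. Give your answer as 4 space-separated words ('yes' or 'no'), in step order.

Op 1: fork(P0) -> P1. 3 ppages; refcounts: pp0:2 pp1:2 pp2:2
Op 2: read(P1, v2) -> 17. No state change.
Op 3: write(P0, v2, 133). refcount(pp2)=2>1 -> COPY to pp3. 4 ppages; refcounts: pp0:2 pp1:2 pp2:1 pp3:1
Op 4: fork(P0) -> P2. 4 ppages; refcounts: pp0:3 pp1:3 pp2:1 pp3:2
Op 5: write(P1, v1, 152). refcount(pp1)=3>1 -> COPY to pp4. 5 ppages; refcounts: pp0:3 pp1:2 pp2:1 pp3:2 pp4:1
Op 6: write(P2, v0, 147). refcount(pp0)=3>1 -> COPY to pp5. 6 ppages; refcounts: pp0:2 pp1:2 pp2:1 pp3:2 pp4:1 pp5:1
Op 7: write(P1, v1, 168). refcount(pp4)=1 -> write in place. 6 ppages; refcounts: pp0:2 pp1:2 pp2:1 pp3:2 pp4:1 pp5:1

yes yes yes no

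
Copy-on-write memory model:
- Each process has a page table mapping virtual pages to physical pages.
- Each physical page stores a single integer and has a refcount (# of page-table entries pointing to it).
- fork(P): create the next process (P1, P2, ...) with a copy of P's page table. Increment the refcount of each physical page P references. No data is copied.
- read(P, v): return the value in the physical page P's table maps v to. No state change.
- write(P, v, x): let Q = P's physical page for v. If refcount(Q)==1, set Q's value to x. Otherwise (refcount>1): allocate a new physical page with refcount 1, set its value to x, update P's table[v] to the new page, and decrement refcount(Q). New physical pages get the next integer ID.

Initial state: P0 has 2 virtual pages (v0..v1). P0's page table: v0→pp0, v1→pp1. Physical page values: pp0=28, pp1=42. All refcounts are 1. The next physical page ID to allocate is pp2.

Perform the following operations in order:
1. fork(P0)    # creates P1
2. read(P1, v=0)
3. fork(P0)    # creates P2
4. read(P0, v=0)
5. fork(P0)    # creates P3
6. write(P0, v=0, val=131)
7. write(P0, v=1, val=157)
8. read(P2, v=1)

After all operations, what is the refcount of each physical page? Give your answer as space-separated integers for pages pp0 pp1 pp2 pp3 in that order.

Answer: 3 3 1 1

Derivation:
Op 1: fork(P0) -> P1. 2 ppages; refcounts: pp0:2 pp1:2
Op 2: read(P1, v0) -> 28. No state change.
Op 3: fork(P0) -> P2. 2 ppages; refcounts: pp0:3 pp1:3
Op 4: read(P0, v0) -> 28. No state change.
Op 5: fork(P0) -> P3. 2 ppages; refcounts: pp0:4 pp1:4
Op 6: write(P0, v0, 131). refcount(pp0)=4>1 -> COPY to pp2. 3 ppages; refcounts: pp0:3 pp1:4 pp2:1
Op 7: write(P0, v1, 157). refcount(pp1)=4>1 -> COPY to pp3. 4 ppages; refcounts: pp0:3 pp1:3 pp2:1 pp3:1
Op 8: read(P2, v1) -> 42. No state change.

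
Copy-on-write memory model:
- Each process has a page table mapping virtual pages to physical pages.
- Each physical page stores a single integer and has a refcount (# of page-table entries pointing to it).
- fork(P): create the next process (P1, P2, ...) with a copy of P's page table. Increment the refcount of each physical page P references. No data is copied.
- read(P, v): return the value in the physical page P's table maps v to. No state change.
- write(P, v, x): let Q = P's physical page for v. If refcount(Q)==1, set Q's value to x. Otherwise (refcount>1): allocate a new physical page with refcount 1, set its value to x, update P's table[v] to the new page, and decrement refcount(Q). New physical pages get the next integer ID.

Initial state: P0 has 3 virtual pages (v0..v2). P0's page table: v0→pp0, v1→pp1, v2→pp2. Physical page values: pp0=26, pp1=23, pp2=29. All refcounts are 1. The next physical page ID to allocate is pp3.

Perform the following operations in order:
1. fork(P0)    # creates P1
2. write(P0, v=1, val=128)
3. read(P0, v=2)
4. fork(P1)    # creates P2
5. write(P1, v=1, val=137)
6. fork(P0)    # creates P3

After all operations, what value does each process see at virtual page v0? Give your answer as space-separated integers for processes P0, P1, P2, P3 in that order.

Op 1: fork(P0) -> P1. 3 ppages; refcounts: pp0:2 pp1:2 pp2:2
Op 2: write(P0, v1, 128). refcount(pp1)=2>1 -> COPY to pp3. 4 ppages; refcounts: pp0:2 pp1:1 pp2:2 pp3:1
Op 3: read(P0, v2) -> 29. No state change.
Op 4: fork(P1) -> P2. 4 ppages; refcounts: pp0:3 pp1:2 pp2:3 pp3:1
Op 5: write(P1, v1, 137). refcount(pp1)=2>1 -> COPY to pp4. 5 ppages; refcounts: pp0:3 pp1:1 pp2:3 pp3:1 pp4:1
Op 6: fork(P0) -> P3. 5 ppages; refcounts: pp0:4 pp1:1 pp2:4 pp3:2 pp4:1
P0: v0 -> pp0 = 26
P1: v0 -> pp0 = 26
P2: v0 -> pp0 = 26
P3: v0 -> pp0 = 26

Answer: 26 26 26 26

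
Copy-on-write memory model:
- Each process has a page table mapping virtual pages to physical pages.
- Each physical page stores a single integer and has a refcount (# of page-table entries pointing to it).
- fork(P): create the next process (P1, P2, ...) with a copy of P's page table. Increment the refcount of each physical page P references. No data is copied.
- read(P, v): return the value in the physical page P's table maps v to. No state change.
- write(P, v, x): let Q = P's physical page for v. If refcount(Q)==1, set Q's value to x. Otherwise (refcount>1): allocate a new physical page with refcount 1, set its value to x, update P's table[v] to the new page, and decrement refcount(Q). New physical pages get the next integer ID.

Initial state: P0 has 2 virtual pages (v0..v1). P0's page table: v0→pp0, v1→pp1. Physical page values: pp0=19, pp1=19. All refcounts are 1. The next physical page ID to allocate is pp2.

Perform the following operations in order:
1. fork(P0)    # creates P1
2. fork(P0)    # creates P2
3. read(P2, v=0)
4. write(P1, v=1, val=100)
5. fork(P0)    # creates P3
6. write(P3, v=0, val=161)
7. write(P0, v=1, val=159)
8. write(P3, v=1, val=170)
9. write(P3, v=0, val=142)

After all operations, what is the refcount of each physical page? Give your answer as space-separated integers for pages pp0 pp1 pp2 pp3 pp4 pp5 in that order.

Op 1: fork(P0) -> P1. 2 ppages; refcounts: pp0:2 pp1:2
Op 2: fork(P0) -> P2. 2 ppages; refcounts: pp0:3 pp1:3
Op 3: read(P2, v0) -> 19. No state change.
Op 4: write(P1, v1, 100). refcount(pp1)=3>1 -> COPY to pp2. 3 ppages; refcounts: pp0:3 pp1:2 pp2:1
Op 5: fork(P0) -> P3. 3 ppages; refcounts: pp0:4 pp1:3 pp2:1
Op 6: write(P3, v0, 161). refcount(pp0)=4>1 -> COPY to pp3. 4 ppages; refcounts: pp0:3 pp1:3 pp2:1 pp3:1
Op 7: write(P0, v1, 159). refcount(pp1)=3>1 -> COPY to pp4. 5 ppages; refcounts: pp0:3 pp1:2 pp2:1 pp3:1 pp4:1
Op 8: write(P3, v1, 170). refcount(pp1)=2>1 -> COPY to pp5. 6 ppages; refcounts: pp0:3 pp1:1 pp2:1 pp3:1 pp4:1 pp5:1
Op 9: write(P3, v0, 142). refcount(pp3)=1 -> write in place. 6 ppages; refcounts: pp0:3 pp1:1 pp2:1 pp3:1 pp4:1 pp5:1

Answer: 3 1 1 1 1 1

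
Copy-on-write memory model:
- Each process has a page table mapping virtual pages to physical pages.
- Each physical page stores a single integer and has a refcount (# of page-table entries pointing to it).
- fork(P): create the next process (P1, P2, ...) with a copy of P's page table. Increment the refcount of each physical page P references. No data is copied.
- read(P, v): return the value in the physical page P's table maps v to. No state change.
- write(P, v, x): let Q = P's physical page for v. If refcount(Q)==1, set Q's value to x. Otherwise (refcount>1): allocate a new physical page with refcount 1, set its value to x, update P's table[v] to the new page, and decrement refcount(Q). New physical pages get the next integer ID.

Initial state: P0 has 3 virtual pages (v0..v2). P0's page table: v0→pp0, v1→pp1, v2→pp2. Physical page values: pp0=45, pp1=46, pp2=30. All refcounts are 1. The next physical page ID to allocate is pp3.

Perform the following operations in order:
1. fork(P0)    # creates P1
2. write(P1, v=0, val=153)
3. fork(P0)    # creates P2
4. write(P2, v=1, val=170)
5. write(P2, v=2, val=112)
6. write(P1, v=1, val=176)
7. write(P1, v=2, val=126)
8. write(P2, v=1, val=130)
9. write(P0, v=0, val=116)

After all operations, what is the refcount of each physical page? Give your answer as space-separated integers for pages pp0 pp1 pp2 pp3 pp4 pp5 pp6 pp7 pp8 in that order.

Answer: 1 1 1 1 1 1 1 1 1

Derivation:
Op 1: fork(P0) -> P1. 3 ppages; refcounts: pp0:2 pp1:2 pp2:2
Op 2: write(P1, v0, 153). refcount(pp0)=2>1 -> COPY to pp3. 4 ppages; refcounts: pp0:1 pp1:2 pp2:2 pp3:1
Op 3: fork(P0) -> P2. 4 ppages; refcounts: pp0:2 pp1:3 pp2:3 pp3:1
Op 4: write(P2, v1, 170). refcount(pp1)=3>1 -> COPY to pp4. 5 ppages; refcounts: pp0:2 pp1:2 pp2:3 pp3:1 pp4:1
Op 5: write(P2, v2, 112). refcount(pp2)=3>1 -> COPY to pp5. 6 ppages; refcounts: pp0:2 pp1:2 pp2:2 pp3:1 pp4:1 pp5:1
Op 6: write(P1, v1, 176). refcount(pp1)=2>1 -> COPY to pp6. 7 ppages; refcounts: pp0:2 pp1:1 pp2:2 pp3:1 pp4:1 pp5:1 pp6:1
Op 7: write(P1, v2, 126). refcount(pp2)=2>1 -> COPY to pp7. 8 ppages; refcounts: pp0:2 pp1:1 pp2:1 pp3:1 pp4:1 pp5:1 pp6:1 pp7:1
Op 8: write(P2, v1, 130). refcount(pp4)=1 -> write in place. 8 ppages; refcounts: pp0:2 pp1:1 pp2:1 pp3:1 pp4:1 pp5:1 pp6:1 pp7:1
Op 9: write(P0, v0, 116). refcount(pp0)=2>1 -> COPY to pp8. 9 ppages; refcounts: pp0:1 pp1:1 pp2:1 pp3:1 pp4:1 pp5:1 pp6:1 pp7:1 pp8:1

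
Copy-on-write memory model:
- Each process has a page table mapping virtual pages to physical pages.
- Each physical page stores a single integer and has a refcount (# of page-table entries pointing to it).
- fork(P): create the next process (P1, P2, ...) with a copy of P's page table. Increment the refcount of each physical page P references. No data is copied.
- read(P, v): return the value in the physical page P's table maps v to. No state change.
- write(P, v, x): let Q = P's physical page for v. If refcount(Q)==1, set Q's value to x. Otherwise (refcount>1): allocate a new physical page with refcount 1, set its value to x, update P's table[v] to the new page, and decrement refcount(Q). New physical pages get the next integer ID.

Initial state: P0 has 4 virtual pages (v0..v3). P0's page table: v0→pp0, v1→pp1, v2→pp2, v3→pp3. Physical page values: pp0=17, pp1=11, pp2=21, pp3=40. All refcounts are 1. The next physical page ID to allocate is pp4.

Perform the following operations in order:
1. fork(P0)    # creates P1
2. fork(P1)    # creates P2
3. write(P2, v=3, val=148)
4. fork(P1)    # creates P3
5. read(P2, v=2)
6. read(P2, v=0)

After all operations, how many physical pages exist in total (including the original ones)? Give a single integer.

Answer: 5

Derivation:
Op 1: fork(P0) -> P1. 4 ppages; refcounts: pp0:2 pp1:2 pp2:2 pp3:2
Op 2: fork(P1) -> P2. 4 ppages; refcounts: pp0:3 pp1:3 pp2:3 pp3:3
Op 3: write(P2, v3, 148). refcount(pp3)=3>1 -> COPY to pp4. 5 ppages; refcounts: pp0:3 pp1:3 pp2:3 pp3:2 pp4:1
Op 4: fork(P1) -> P3. 5 ppages; refcounts: pp0:4 pp1:4 pp2:4 pp3:3 pp4:1
Op 5: read(P2, v2) -> 21. No state change.
Op 6: read(P2, v0) -> 17. No state change.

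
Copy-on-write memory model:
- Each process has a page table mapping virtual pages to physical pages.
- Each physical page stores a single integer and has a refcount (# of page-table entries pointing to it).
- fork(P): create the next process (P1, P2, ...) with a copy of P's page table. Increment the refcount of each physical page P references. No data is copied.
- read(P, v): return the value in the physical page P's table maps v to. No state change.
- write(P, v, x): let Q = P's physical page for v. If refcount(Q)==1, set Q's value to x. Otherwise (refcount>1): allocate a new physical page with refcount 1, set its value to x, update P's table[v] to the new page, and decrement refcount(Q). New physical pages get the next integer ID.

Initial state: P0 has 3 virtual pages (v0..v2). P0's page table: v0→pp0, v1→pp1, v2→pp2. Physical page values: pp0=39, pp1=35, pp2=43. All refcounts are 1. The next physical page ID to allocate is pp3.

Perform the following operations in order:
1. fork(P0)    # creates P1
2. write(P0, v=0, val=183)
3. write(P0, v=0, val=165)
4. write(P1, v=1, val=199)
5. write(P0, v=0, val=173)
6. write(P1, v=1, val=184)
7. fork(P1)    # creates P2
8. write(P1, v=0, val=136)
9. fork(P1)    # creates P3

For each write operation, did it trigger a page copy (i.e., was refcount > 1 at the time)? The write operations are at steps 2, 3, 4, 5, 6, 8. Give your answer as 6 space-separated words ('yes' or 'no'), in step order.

Op 1: fork(P0) -> P1. 3 ppages; refcounts: pp0:2 pp1:2 pp2:2
Op 2: write(P0, v0, 183). refcount(pp0)=2>1 -> COPY to pp3. 4 ppages; refcounts: pp0:1 pp1:2 pp2:2 pp3:1
Op 3: write(P0, v0, 165). refcount(pp3)=1 -> write in place. 4 ppages; refcounts: pp0:1 pp1:2 pp2:2 pp3:1
Op 4: write(P1, v1, 199). refcount(pp1)=2>1 -> COPY to pp4. 5 ppages; refcounts: pp0:1 pp1:1 pp2:2 pp3:1 pp4:1
Op 5: write(P0, v0, 173). refcount(pp3)=1 -> write in place. 5 ppages; refcounts: pp0:1 pp1:1 pp2:2 pp3:1 pp4:1
Op 6: write(P1, v1, 184). refcount(pp4)=1 -> write in place. 5 ppages; refcounts: pp0:1 pp1:1 pp2:2 pp3:1 pp4:1
Op 7: fork(P1) -> P2. 5 ppages; refcounts: pp0:2 pp1:1 pp2:3 pp3:1 pp4:2
Op 8: write(P1, v0, 136). refcount(pp0)=2>1 -> COPY to pp5. 6 ppages; refcounts: pp0:1 pp1:1 pp2:3 pp3:1 pp4:2 pp5:1
Op 9: fork(P1) -> P3. 6 ppages; refcounts: pp0:1 pp1:1 pp2:4 pp3:1 pp4:3 pp5:2

yes no yes no no yes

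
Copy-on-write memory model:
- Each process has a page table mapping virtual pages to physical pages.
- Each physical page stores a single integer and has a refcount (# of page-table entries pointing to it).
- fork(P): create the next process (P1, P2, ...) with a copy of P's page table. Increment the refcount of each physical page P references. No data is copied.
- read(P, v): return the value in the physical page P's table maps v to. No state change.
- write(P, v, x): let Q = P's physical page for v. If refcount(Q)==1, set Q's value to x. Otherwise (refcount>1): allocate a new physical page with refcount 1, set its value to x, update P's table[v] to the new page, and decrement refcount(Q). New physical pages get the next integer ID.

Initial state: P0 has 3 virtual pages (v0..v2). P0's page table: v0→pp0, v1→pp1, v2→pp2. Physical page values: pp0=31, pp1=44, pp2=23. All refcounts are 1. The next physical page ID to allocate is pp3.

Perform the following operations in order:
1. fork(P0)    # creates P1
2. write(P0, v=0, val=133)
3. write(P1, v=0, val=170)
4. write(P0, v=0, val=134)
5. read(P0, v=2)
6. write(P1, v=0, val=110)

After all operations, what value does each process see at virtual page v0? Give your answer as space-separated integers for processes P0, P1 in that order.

Op 1: fork(P0) -> P1. 3 ppages; refcounts: pp0:2 pp1:2 pp2:2
Op 2: write(P0, v0, 133). refcount(pp0)=2>1 -> COPY to pp3. 4 ppages; refcounts: pp0:1 pp1:2 pp2:2 pp3:1
Op 3: write(P1, v0, 170). refcount(pp0)=1 -> write in place. 4 ppages; refcounts: pp0:1 pp1:2 pp2:2 pp3:1
Op 4: write(P0, v0, 134). refcount(pp3)=1 -> write in place. 4 ppages; refcounts: pp0:1 pp1:2 pp2:2 pp3:1
Op 5: read(P0, v2) -> 23. No state change.
Op 6: write(P1, v0, 110). refcount(pp0)=1 -> write in place. 4 ppages; refcounts: pp0:1 pp1:2 pp2:2 pp3:1
P0: v0 -> pp3 = 134
P1: v0 -> pp0 = 110

Answer: 134 110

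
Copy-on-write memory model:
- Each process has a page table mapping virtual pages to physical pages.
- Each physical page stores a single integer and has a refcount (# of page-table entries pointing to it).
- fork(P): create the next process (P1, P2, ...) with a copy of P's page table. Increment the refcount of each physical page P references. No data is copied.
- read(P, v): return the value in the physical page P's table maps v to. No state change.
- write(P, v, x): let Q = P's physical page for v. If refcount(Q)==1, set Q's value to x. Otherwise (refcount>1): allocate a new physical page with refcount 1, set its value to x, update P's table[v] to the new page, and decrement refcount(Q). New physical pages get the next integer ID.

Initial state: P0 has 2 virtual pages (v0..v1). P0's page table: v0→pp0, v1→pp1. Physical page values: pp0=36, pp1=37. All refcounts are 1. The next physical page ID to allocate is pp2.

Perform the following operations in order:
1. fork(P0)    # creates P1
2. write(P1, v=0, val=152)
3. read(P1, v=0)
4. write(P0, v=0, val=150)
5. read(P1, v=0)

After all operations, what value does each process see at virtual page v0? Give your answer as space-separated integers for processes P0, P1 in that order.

Answer: 150 152

Derivation:
Op 1: fork(P0) -> P1. 2 ppages; refcounts: pp0:2 pp1:2
Op 2: write(P1, v0, 152). refcount(pp0)=2>1 -> COPY to pp2. 3 ppages; refcounts: pp0:1 pp1:2 pp2:1
Op 3: read(P1, v0) -> 152. No state change.
Op 4: write(P0, v0, 150). refcount(pp0)=1 -> write in place. 3 ppages; refcounts: pp0:1 pp1:2 pp2:1
Op 5: read(P1, v0) -> 152. No state change.
P0: v0 -> pp0 = 150
P1: v0 -> pp2 = 152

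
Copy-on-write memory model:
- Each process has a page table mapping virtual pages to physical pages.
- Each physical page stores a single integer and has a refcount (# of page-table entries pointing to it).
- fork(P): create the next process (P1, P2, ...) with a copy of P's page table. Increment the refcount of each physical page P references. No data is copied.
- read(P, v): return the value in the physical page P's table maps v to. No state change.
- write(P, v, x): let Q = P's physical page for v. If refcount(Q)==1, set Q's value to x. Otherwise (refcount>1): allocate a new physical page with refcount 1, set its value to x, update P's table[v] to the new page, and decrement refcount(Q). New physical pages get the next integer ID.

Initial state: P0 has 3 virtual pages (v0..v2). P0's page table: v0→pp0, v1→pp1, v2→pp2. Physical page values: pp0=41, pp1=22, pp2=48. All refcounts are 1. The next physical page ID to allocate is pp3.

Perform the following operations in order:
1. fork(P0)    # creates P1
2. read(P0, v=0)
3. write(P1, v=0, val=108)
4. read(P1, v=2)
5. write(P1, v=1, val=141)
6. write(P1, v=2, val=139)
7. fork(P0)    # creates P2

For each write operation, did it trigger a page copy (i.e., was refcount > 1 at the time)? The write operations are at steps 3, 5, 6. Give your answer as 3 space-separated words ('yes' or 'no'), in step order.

Op 1: fork(P0) -> P1. 3 ppages; refcounts: pp0:2 pp1:2 pp2:2
Op 2: read(P0, v0) -> 41. No state change.
Op 3: write(P1, v0, 108). refcount(pp0)=2>1 -> COPY to pp3. 4 ppages; refcounts: pp0:1 pp1:2 pp2:2 pp3:1
Op 4: read(P1, v2) -> 48. No state change.
Op 5: write(P1, v1, 141). refcount(pp1)=2>1 -> COPY to pp4. 5 ppages; refcounts: pp0:1 pp1:1 pp2:2 pp3:1 pp4:1
Op 6: write(P1, v2, 139). refcount(pp2)=2>1 -> COPY to pp5. 6 ppages; refcounts: pp0:1 pp1:1 pp2:1 pp3:1 pp4:1 pp5:1
Op 7: fork(P0) -> P2. 6 ppages; refcounts: pp0:2 pp1:2 pp2:2 pp3:1 pp4:1 pp5:1

yes yes yes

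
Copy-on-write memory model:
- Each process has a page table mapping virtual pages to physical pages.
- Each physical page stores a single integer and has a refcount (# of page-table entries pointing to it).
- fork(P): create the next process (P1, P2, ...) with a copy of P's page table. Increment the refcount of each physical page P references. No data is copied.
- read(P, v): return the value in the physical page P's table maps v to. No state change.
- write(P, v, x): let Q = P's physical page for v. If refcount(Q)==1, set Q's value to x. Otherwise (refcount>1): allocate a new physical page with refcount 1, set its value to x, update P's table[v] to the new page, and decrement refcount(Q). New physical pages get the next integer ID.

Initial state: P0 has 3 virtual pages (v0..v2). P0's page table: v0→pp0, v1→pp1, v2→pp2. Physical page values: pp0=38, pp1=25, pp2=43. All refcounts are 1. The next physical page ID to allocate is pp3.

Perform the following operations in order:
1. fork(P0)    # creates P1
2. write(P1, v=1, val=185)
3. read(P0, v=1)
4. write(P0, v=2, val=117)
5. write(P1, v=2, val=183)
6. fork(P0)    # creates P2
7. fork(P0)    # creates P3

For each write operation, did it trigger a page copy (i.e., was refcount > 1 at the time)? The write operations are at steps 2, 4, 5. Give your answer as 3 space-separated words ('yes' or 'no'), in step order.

Op 1: fork(P0) -> P1. 3 ppages; refcounts: pp0:2 pp1:2 pp2:2
Op 2: write(P1, v1, 185). refcount(pp1)=2>1 -> COPY to pp3. 4 ppages; refcounts: pp0:2 pp1:1 pp2:2 pp3:1
Op 3: read(P0, v1) -> 25. No state change.
Op 4: write(P0, v2, 117). refcount(pp2)=2>1 -> COPY to pp4. 5 ppages; refcounts: pp0:2 pp1:1 pp2:1 pp3:1 pp4:1
Op 5: write(P1, v2, 183). refcount(pp2)=1 -> write in place. 5 ppages; refcounts: pp0:2 pp1:1 pp2:1 pp3:1 pp4:1
Op 6: fork(P0) -> P2. 5 ppages; refcounts: pp0:3 pp1:2 pp2:1 pp3:1 pp4:2
Op 7: fork(P0) -> P3. 5 ppages; refcounts: pp0:4 pp1:3 pp2:1 pp3:1 pp4:3

yes yes no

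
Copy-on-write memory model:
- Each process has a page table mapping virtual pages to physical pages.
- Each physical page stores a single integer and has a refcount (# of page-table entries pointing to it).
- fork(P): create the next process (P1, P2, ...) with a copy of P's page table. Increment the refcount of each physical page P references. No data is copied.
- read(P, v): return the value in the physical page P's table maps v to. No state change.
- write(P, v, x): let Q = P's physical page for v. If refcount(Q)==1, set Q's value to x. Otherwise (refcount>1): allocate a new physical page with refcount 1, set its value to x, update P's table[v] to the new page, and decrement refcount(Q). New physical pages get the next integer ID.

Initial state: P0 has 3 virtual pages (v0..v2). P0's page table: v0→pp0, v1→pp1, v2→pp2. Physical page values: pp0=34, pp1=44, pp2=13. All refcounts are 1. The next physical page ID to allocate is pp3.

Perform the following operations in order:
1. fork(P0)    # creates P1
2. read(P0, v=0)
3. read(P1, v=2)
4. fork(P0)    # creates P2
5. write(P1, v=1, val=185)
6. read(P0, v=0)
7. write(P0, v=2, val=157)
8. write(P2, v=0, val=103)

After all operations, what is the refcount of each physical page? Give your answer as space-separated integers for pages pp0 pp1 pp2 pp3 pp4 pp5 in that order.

Answer: 2 2 2 1 1 1

Derivation:
Op 1: fork(P0) -> P1. 3 ppages; refcounts: pp0:2 pp1:2 pp2:2
Op 2: read(P0, v0) -> 34. No state change.
Op 3: read(P1, v2) -> 13. No state change.
Op 4: fork(P0) -> P2. 3 ppages; refcounts: pp0:3 pp1:3 pp2:3
Op 5: write(P1, v1, 185). refcount(pp1)=3>1 -> COPY to pp3. 4 ppages; refcounts: pp0:3 pp1:2 pp2:3 pp3:1
Op 6: read(P0, v0) -> 34. No state change.
Op 7: write(P0, v2, 157). refcount(pp2)=3>1 -> COPY to pp4. 5 ppages; refcounts: pp0:3 pp1:2 pp2:2 pp3:1 pp4:1
Op 8: write(P2, v0, 103). refcount(pp0)=3>1 -> COPY to pp5. 6 ppages; refcounts: pp0:2 pp1:2 pp2:2 pp3:1 pp4:1 pp5:1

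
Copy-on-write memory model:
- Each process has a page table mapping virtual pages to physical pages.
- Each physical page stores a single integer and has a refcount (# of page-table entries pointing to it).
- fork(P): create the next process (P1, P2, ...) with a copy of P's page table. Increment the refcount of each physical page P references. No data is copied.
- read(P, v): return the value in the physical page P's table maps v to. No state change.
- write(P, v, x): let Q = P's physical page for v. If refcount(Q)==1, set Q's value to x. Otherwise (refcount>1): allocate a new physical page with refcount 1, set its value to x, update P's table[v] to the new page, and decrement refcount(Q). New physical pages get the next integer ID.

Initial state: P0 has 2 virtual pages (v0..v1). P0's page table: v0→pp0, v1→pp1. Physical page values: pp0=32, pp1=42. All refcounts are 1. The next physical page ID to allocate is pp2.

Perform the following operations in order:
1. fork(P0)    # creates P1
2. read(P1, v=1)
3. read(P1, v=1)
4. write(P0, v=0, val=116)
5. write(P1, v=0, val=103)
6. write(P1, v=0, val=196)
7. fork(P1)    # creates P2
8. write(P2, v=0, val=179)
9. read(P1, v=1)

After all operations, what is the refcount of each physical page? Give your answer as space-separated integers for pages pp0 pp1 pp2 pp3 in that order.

Op 1: fork(P0) -> P1. 2 ppages; refcounts: pp0:2 pp1:2
Op 2: read(P1, v1) -> 42. No state change.
Op 3: read(P1, v1) -> 42. No state change.
Op 4: write(P0, v0, 116). refcount(pp0)=2>1 -> COPY to pp2. 3 ppages; refcounts: pp0:1 pp1:2 pp2:1
Op 5: write(P1, v0, 103). refcount(pp0)=1 -> write in place. 3 ppages; refcounts: pp0:1 pp1:2 pp2:1
Op 6: write(P1, v0, 196). refcount(pp0)=1 -> write in place. 3 ppages; refcounts: pp0:1 pp1:2 pp2:1
Op 7: fork(P1) -> P2. 3 ppages; refcounts: pp0:2 pp1:3 pp2:1
Op 8: write(P2, v0, 179). refcount(pp0)=2>1 -> COPY to pp3. 4 ppages; refcounts: pp0:1 pp1:3 pp2:1 pp3:1
Op 9: read(P1, v1) -> 42. No state change.

Answer: 1 3 1 1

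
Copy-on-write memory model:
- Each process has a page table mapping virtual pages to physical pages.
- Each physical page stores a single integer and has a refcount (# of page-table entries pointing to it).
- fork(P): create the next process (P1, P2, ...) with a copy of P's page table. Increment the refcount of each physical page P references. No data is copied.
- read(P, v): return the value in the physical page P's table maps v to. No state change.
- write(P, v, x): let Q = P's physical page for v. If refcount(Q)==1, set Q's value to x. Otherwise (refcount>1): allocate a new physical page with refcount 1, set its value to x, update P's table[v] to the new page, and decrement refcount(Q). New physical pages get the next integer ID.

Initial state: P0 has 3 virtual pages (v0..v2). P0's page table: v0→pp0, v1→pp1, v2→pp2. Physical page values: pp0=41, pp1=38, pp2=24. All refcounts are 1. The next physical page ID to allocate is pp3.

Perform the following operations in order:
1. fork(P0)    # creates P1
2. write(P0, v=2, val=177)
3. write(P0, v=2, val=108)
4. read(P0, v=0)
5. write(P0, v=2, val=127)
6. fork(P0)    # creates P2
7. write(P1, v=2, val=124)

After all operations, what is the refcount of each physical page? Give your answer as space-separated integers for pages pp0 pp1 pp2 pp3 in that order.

Answer: 3 3 1 2

Derivation:
Op 1: fork(P0) -> P1. 3 ppages; refcounts: pp0:2 pp1:2 pp2:2
Op 2: write(P0, v2, 177). refcount(pp2)=2>1 -> COPY to pp3. 4 ppages; refcounts: pp0:2 pp1:2 pp2:1 pp3:1
Op 3: write(P0, v2, 108). refcount(pp3)=1 -> write in place. 4 ppages; refcounts: pp0:2 pp1:2 pp2:1 pp3:1
Op 4: read(P0, v0) -> 41. No state change.
Op 5: write(P0, v2, 127). refcount(pp3)=1 -> write in place. 4 ppages; refcounts: pp0:2 pp1:2 pp2:1 pp3:1
Op 6: fork(P0) -> P2. 4 ppages; refcounts: pp0:3 pp1:3 pp2:1 pp3:2
Op 7: write(P1, v2, 124). refcount(pp2)=1 -> write in place. 4 ppages; refcounts: pp0:3 pp1:3 pp2:1 pp3:2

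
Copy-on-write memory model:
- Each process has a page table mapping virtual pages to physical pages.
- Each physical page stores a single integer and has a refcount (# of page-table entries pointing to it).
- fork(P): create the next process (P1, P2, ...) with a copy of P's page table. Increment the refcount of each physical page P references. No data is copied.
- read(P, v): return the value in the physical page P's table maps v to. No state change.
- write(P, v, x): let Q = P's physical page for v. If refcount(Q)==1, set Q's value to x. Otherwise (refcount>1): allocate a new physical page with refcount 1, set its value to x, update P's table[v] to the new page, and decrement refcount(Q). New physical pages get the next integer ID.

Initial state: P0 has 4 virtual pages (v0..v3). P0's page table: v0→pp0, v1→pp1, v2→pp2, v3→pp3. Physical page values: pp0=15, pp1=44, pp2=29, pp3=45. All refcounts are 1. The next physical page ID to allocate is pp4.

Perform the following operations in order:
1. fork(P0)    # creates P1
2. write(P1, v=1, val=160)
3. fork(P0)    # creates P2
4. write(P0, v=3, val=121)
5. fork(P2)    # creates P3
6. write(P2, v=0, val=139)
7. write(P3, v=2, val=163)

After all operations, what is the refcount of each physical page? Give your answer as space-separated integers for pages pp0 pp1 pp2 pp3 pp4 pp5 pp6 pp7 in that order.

Answer: 3 3 3 3 1 1 1 1

Derivation:
Op 1: fork(P0) -> P1. 4 ppages; refcounts: pp0:2 pp1:2 pp2:2 pp3:2
Op 2: write(P1, v1, 160). refcount(pp1)=2>1 -> COPY to pp4. 5 ppages; refcounts: pp0:2 pp1:1 pp2:2 pp3:2 pp4:1
Op 3: fork(P0) -> P2. 5 ppages; refcounts: pp0:3 pp1:2 pp2:3 pp3:3 pp4:1
Op 4: write(P0, v3, 121). refcount(pp3)=3>1 -> COPY to pp5. 6 ppages; refcounts: pp0:3 pp1:2 pp2:3 pp3:2 pp4:1 pp5:1
Op 5: fork(P2) -> P3. 6 ppages; refcounts: pp0:4 pp1:3 pp2:4 pp3:3 pp4:1 pp5:1
Op 6: write(P2, v0, 139). refcount(pp0)=4>1 -> COPY to pp6. 7 ppages; refcounts: pp0:3 pp1:3 pp2:4 pp3:3 pp4:1 pp5:1 pp6:1
Op 7: write(P3, v2, 163). refcount(pp2)=4>1 -> COPY to pp7. 8 ppages; refcounts: pp0:3 pp1:3 pp2:3 pp3:3 pp4:1 pp5:1 pp6:1 pp7:1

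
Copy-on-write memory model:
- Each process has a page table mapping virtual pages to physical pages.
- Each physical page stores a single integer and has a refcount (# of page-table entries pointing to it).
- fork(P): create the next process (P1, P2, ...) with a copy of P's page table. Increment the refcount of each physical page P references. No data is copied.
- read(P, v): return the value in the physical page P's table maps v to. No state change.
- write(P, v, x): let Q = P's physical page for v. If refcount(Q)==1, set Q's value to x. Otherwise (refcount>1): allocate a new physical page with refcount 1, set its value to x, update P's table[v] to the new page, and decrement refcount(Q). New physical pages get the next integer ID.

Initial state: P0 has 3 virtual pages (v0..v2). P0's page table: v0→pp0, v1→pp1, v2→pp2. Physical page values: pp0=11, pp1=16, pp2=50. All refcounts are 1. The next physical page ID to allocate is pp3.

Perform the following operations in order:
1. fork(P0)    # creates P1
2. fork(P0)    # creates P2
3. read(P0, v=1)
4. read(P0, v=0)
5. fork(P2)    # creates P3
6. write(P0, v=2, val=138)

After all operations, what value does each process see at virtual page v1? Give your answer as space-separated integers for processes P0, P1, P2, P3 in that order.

Op 1: fork(P0) -> P1. 3 ppages; refcounts: pp0:2 pp1:2 pp2:2
Op 2: fork(P0) -> P2. 3 ppages; refcounts: pp0:3 pp1:3 pp2:3
Op 3: read(P0, v1) -> 16. No state change.
Op 4: read(P0, v0) -> 11. No state change.
Op 5: fork(P2) -> P3. 3 ppages; refcounts: pp0:4 pp1:4 pp2:4
Op 6: write(P0, v2, 138). refcount(pp2)=4>1 -> COPY to pp3. 4 ppages; refcounts: pp0:4 pp1:4 pp2:3 pp3:1
P0: v1 -> pp1 = 16
P1: v1 -> pp1 = 16
P2: v1 -> pp1 = 16
P3: v1 -> pp1 = 16

Answer: 16 16 16 16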